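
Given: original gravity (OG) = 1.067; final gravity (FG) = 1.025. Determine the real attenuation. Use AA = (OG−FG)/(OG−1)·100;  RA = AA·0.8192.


AA = (1.067 − 1.025)/(1.067 − 1)·100 = 62.6866
RA = 62.6866·0.8192

51.3528 %


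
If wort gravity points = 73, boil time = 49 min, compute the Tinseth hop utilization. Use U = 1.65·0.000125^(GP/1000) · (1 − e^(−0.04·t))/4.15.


bigness = 1.65·0.000125^(73/1000) = 0.8562
boil_factor = (1 − e^(−0.04·49))/4.15 = 0.2070
U = 0.8562 · 0.2070

0.1772


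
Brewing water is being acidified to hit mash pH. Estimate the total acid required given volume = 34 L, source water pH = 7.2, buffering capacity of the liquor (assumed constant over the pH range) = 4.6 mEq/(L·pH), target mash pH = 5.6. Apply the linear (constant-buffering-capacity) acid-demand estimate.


acid = buffering capacity · (pH_source − pH_target) · V
acid = 4.6 · (7.2 − 5.6) · 34

250.2400 mEq


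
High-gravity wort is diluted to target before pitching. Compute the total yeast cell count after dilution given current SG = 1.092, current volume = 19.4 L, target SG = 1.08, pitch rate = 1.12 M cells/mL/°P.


V_w = V·((SG_c−1)/(SG_t−1)−1);  °P = 259 − 259/SG_t;  cells = rate·(V+V_w)·°P
V_w = 19.4·((1.092−1)/(1.08−1)−1) = 2.9100
V_final = 19.4 + 2.9100 = 22.3100
°P = 259 − 259/1.08 = 19.1852
cells = 1.12·22.3100·19.1852

479.3841 billion cells


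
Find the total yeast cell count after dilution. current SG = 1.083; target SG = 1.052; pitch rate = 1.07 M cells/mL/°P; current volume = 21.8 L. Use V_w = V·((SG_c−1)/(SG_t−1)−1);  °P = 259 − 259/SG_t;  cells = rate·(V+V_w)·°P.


V_w = 21.8·((1.083−1)/(1.052−1)−1) = 12.9962
V_final = 21.8 + 12.9962 = 34.7962
°P = 259 − 259/1.052 = 12.8023
cells = 1.07·34.7962·12.8023

476.6531 billion cells


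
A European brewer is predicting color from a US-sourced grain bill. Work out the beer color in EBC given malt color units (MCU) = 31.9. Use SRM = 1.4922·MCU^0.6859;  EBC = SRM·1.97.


SRM = 1.4922·31.9^0.6859 = 16.0427
EBC = 16.0427·1.97

31.6041 EBC


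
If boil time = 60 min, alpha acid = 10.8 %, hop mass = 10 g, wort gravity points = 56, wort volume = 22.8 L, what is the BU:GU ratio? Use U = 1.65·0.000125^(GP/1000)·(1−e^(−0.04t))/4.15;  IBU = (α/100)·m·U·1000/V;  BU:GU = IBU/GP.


U = 1.65·0.000125^(56/1000)·(1−e^(−0.04·60))/4.15 = 0.2186
IBU = (10.8/100)·10·0.2186·1000/22.8 = 10.3526
BU:GU = 10.3526/56

0.1849


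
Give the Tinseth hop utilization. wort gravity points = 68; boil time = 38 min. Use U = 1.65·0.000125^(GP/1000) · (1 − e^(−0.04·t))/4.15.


bigness = 1.65·0.000125^(68/1000) = 0.8955
boil_factor = (1 − e^(−0.04·38))/4.15 = 0.1883
U = 0.8955 · 0.1883

0.1686


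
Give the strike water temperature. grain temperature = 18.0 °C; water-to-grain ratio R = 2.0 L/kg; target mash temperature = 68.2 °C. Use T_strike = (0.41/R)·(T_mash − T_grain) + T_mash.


T_strike = (0.41/2.0)·(68.2 − 18.0) + 68.2

78.4910 °C


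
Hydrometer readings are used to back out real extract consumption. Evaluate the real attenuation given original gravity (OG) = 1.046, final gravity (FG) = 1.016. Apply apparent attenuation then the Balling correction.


AA = (OG−FG)/(OG−1)·100;  RA = AA·0.8192
AA = (1.046 − 1.016)/(1.046 − 1)·100 = 65.2174
RA = 65.2174·0.8192

53.4261 %


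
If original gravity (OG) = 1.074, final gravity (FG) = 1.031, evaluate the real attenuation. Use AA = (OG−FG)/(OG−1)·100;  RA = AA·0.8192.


AA = (1.074 − 1.031)/(1.074 − 1)·100 = 58.1081
RA = 58.1081·0.8192

47.6022 %


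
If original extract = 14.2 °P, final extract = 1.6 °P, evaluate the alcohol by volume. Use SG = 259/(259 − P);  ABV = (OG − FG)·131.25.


OG = 259/(259 − 14.2) = 1.0580
FG = 259/(259 − 1.6) = 1.0062
ABV = (1.0580 − 1.0062)·131.25

6.7975 % ABV


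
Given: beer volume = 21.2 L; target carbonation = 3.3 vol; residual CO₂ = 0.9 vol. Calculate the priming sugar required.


sugar = (target − residual)·4.0·V
sugar = (3.3 − 0.9)·4.0·21.2

203.5200 g


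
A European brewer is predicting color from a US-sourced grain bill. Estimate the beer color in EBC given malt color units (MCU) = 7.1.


SRM = 1.4922·MCU^0.6859;  EBC = SRM·1.97
SRM = 1.4922·7.1^0.6859 = 5.7241
EBC = 5.7241·1.97

11.2764 EBC


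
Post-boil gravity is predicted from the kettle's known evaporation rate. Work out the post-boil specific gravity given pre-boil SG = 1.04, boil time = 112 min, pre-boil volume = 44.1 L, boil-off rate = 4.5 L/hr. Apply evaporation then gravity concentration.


V_post = V_pre − rate·(t/60);  SG_post = 1 + (SG_pre−1)·V_pre/V_post
V_post = 44.1 − 4.5·(112/60) = 35.7000
SG_post = 1 + (1.04 − 1)·44.1/35.7000

1.0494


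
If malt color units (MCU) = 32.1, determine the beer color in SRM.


SRM = 1.4922 · MCU^0.6859
SRM = 1.4922 · 32.1^0.6859

16.1116 SRM


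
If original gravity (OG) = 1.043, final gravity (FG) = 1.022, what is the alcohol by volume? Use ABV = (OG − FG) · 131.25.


ABV = (1.043 − 1.022) · 131.25

2.7562 % ABV


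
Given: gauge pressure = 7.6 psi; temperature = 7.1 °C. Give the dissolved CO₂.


vols = (P + 14.695)·(0.01821 + 0.09011·e^(−0.04·T))
vols = (7.6 + 14.695)·(0.01821 + 0.09011·e^(−0.04·7.1))

1.9183 volumes


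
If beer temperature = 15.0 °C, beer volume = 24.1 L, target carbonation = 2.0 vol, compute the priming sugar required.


residual = 14.695·(0.01821 + 0.09011·e^(−0.04·T));  sugar = (target − residual)·4.0·V
residual = 14.695·(0.01821 + 0.09011·e^(−0.04·15.0)) = 0.9943
sugar = (2.0 − 0.9943)·4.0·24.1

96.9481 g


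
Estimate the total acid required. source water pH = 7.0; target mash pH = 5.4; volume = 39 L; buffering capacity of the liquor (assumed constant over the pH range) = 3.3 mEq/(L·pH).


acid = buffering capacity · (pH_source − pH_target) · V
acid = 3.3 · (7.0 − 5.4) · 39

205.9200 mEq


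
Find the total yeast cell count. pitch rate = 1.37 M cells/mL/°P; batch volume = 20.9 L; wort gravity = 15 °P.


cells (billions) = rate · V_L · °P
cells = 1.37 · 20.9 · 15

429.4950 billion cells


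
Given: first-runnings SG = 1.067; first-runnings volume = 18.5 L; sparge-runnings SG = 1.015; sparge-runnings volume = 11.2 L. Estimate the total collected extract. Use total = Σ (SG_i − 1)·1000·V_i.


first = (1.067 − 1)·1000·18.5 = 1239.5000
sparge = (1.015 − 1)·1000·11.2 = 168.0000
total = 1239.5000 + 168.0000

1407.5000 gravity·L


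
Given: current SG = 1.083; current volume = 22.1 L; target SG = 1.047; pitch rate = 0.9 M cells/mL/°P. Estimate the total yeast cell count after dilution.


V_w = V·((SG_c−1)/(SG_t−1)−1);  °P = 259 − 259/SG_t;  cells = rate·(V+V_w)·°P
V_w = 22.1·((1.083−1)/(1.047−1)−1) = 16.9277
V_final = 22.1 + 16.9277 = 39.0277
°P = 259 − 259/1.047 = 11.6266
cells = 0.9·39.0277·11.6266

408.3814 billion cells


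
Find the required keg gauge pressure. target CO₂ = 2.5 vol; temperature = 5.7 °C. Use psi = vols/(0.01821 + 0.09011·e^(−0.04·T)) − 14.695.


psi = 2.5/(0.01821 + 0.09011·e^(−0.04·5.7)) − 14.695

13.0986 psi


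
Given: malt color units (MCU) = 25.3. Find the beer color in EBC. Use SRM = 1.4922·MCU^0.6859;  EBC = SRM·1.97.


SRM = 1.4922·25.3^0.6859 = 13.6845
EBC = 13.6845·1.97

26.9584 EBC


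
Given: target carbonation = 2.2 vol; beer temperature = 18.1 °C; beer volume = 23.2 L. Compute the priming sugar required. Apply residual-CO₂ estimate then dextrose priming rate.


residual = 14.695·(0.01821 + 0.09011·e^(−0.04·T));  sugar = (target − residual)·4.0·V
residual = 14.695·(0.01821 + 0.09011·e^(−0.04·18.1)) = 0.9096
sugar = (2.2 − 0.9096)·4.0·23.2

119.7525 g


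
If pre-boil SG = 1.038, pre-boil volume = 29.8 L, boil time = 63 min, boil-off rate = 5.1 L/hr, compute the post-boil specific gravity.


V_post = V_pre − rate·(t/60);  SG_post = 1 + (SG_pre−1)·V_pre/V_post
V_post = 29.8 − 5.1·(63/60) = 24.4450
SG_post = 1 + (1.038 − 1)·29.8/24.4450

1.0463


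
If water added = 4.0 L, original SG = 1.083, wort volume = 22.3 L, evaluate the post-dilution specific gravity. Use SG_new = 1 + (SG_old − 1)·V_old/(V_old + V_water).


pts = (1.083 − 1)·1000·22.3/(22.3 + 4.0) = 70.3764
SG_new = 1 + 70.3764/1000

1.0704


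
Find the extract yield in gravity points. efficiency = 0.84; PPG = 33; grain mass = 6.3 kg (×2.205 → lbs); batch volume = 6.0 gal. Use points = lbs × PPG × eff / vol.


lbs = 6.3 × 2.205 = 13.8915
points = 13.8915 × 33 × 0.84 / 6.0

64.1787 points


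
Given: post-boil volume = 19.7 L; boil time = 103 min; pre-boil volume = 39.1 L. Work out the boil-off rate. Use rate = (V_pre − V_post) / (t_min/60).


rate = (39.1 − 19.7) / (103/60)

11.3010 L/hr


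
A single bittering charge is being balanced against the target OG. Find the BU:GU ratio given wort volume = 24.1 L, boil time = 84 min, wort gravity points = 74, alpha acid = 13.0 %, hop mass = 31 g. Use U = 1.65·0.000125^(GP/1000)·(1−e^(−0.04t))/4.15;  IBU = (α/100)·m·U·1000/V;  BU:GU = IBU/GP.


U = 1.65·0.000125^(74/1000)·(1−e^(−0.04·84))/4.15 = 0.1974
IBU = (13.0/100)·31·0.1974·1000/24.1 = 33.0021
BU:GU = 33.0021/74

0.4460


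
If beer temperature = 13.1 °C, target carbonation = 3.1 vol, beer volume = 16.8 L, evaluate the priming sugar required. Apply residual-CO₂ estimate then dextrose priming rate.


residual = 14.695·(0.01821 + 0.09011·e^(−0.04·T));  sugar = (target − residual)·4.0·V
residual = 14.695·(0.01821 + 0.09011·e^(−0.04·13.1)) = 1.0517
sugar = (3.1 − 1.0517)·4.0·16.8

137.6459 g


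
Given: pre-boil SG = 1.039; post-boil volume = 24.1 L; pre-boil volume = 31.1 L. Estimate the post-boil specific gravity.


SG_post = 1 + (SG_pre − 1)·V_pre/V_post
pts_pre = (1.039 − 1)·1000 = 39.0000
pts_post = 39.0000·31.1/24.1 = 50.3278
SG_post = 1 + 50.3278/1000

1.0503


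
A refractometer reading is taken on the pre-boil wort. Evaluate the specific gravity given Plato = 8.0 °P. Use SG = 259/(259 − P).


SG = 259/(259 − 8.0)

1.0319


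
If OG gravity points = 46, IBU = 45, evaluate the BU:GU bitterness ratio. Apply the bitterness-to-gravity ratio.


BU:GU = IBU / OG_points
BU:GU = 45 / 46

0.9783


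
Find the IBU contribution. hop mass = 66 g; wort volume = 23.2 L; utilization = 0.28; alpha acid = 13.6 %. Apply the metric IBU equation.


IBU = (α/100)·mass·U·1000 / V
IBU = (13.6/100)·66·0.28·1000 / 23.2

108.3310 IBU


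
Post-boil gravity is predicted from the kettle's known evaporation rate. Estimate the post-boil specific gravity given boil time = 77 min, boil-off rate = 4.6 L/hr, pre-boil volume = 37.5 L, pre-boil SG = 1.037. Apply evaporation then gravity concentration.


V_post = V_pre − rate·(t/60);  SG_post = 1 + (SG_pre−1)·V_pre/V_post
V_post = 37.5 − 4.6·(77/60) = 31.5967
SG_post = 1 + (1.037 − 1)·37.5/31.5967

1.0439


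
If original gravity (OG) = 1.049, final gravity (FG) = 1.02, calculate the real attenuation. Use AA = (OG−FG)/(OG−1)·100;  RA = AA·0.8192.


AA = (1.049 − 1.02)/(1.049 − 1)·100 = 59.1837
RA = 59.1837·0.8192

48.4833 %


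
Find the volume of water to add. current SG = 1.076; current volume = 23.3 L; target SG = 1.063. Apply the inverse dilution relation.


V_water = V·((SG_curr − 1)/(SG_target − 1) − 1)
V_water = 23.3·((1.076 − 1)/(1.063 − 1) − 1)

4.8079 L


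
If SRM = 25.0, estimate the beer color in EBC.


EBC = SRM · 1.97
EBC = 25.0 · 1.97

49.2500 EBC


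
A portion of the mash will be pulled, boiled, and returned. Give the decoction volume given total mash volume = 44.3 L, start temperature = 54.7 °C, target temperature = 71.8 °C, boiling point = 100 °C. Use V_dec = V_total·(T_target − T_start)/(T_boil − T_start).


V_dec = 44.3·(71.8 − 54.7)/(100 − 54.7)

16.7225 L


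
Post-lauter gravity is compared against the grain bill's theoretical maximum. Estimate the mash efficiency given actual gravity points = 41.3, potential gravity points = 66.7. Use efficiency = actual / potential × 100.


efficiency = 41.3 / 66.7 × 100

61.9190 %


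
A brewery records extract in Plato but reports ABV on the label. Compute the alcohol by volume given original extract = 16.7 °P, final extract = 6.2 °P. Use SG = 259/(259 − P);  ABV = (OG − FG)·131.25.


OG = 259/(259 − 16.7) = 1.0689
FG = 259/(259 − 6.2) = 1.0245
ABV = (1.0689 − 1.0245)·131.25

5.8272 % ABV


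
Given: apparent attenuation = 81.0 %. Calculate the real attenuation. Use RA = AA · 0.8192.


RA = 81.0 · 0.8192

66.3552 %


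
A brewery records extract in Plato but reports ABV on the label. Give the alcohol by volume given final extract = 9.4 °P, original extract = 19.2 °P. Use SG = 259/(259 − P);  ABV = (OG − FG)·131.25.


OG = 259/(259 − 19.2) = 1.0801
FG = 259/(259 − 9.4) = 1.0377
ABV = (1.0801 − 1.0377)·131.25

5.5658 % ABV


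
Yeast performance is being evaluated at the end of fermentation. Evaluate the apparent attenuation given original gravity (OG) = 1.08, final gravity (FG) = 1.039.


AA = (OG − FG)/(OG − 1) · 100
AA = (1.08 − 1.039)/(1.08 − 1) · 100

51.2500 %


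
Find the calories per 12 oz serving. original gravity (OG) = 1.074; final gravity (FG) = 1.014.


ABW = (OG−FG)·131.25·0.79/FG;  °P = 259 − 259/SG (for OG→OE and FG→AE);  RE = 0.1808·OE + 0.8192·AE;  Cal = (6.9·ABW + 4·(RE−0.1))·FG·3.55
ABW = (1.074 − 1.014)·131.25·0.79/1.014 = 6.1354
OE = 259 − 259/1.074 = 17.8454 °P
AE = 259 − 259/1.014 = 3.5759 °P
RE = 0.1808·17.8454 + 0.8192·3.5759 = 6.1559 °P
Cal = (6.9·6.1354 + 4·(6.1559−0.1))·1.014·3.55

239.5867 kcal


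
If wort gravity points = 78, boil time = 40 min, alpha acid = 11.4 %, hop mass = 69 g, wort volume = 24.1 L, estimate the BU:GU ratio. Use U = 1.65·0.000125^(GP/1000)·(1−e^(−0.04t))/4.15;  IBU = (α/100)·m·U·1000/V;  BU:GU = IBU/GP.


U = 1.65·0.000125^(78/1000)·(1−e^(−0.04·40))/4.15 = 0.1574
IBU = (11.4/100)·69·0.1574·1000/24.1 = 51.3796
BU:GU = 51.3796/78

0.6587


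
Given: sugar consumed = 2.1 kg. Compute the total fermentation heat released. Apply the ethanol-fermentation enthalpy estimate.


Q = m_sugar · 590 kJ/kg
Q = 2.1 · 590

1239.0000 kJ


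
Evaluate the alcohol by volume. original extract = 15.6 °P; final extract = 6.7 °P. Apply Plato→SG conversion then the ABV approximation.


SG = 259/(259 − P);  ABV = (OG − FG)·131.25
OG = 259/(259 − 15.6) = 1.0641
FG = 259/(259 − 6.7) = 1.0266
ABV = (1.0641 − 1.0266)·131.25

4.9266 % ABV


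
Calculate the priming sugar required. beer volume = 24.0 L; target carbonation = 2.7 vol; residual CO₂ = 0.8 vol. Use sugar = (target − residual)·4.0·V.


sugar = (2.7 − 0.8)·4.0·24.0

182.4000 g


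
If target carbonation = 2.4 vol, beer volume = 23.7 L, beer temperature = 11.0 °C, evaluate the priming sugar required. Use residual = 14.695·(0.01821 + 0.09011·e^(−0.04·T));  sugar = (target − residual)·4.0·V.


residual = 14.695·(0.01821 + 0.09011·e^(−0.04·11.0)) = 1.1204
sugar = (2.4 − 1.1204)·4.0·23.7

121.3054 g


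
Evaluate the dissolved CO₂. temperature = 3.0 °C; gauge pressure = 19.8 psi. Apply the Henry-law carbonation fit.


vols = (P + 14.695)·(0.01821 + 0.09011·e^(−0.04·T))
vols = (19.8 + 14.695)·(0.01821 + 0.09011·e^(−0.04·3.0))

3.3850 volumes


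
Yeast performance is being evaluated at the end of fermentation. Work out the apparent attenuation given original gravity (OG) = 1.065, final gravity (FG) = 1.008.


AA = (OG − FG)/(OG − 1) · 100
AA = (1.065 − 1.008)/(1.065 − 1) · 100

87.6923 %


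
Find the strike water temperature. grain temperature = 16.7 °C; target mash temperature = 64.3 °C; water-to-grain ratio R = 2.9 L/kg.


T_strike = (0.41/R)·(T_mash − T_grain) + T_mash
T_strike = (0.41/2.9)·(64.3 − 16.7) + 64.3

71.0297 °C


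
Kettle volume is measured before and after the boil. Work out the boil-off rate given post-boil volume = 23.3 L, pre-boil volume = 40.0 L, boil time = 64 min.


rate = (V_pre − V_post) / (t_min/60)
rate = (40.0 − 23.3) / (64/60)

15.6562 L/hr


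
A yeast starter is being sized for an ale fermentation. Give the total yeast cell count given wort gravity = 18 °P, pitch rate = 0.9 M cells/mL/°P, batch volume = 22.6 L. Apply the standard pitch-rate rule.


cells (billions) = rate · V_L · °P
cells = 0.9 · 22.6 · 18

366.1200 billion cells


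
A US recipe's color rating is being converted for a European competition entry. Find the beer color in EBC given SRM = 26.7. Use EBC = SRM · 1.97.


EBC = 26.7 · 1.97

52.5990 EBC


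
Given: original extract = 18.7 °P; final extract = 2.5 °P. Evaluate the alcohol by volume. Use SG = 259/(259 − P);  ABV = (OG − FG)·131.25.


OG = 259/(259 − 18.7) = 1.0778
FG = 259/(259 − 2.5) = 1.0097
ABV = (1.0778 − 1.0097)·131.25

8.9346 % ABV


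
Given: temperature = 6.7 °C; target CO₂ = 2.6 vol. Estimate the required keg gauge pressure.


psi = vols/(0.01821 + 0.09011·e^(−0.04·T)) − 14.695
psi = 2.6/(0.01821 + 0.09011·e^(−0.04·6.7)) − 14.695

15.1435 psi


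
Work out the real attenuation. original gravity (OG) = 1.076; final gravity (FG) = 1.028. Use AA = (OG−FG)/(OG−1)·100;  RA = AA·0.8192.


AA = (1.076 − 1.028)/(1.076 − 1)·100 = 63.1579
RA = 63.1579·0.8192

51.7389 %


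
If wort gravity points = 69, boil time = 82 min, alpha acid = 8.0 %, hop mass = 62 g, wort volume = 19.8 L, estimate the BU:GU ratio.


U = 1.65·0.000125^(GP/1000)·(1−e^(−0.04t))/4.15;  IBU = (α/100)·m·U·1000/V;  BU:GU = IBU/GP
U = 1.65·0.000125^(69/1000)·(1−e^(−0.04·82))/4.15 = 0.2058
IBU = (8.0/100)·62·0.2058·1000/19.8 = 51.5563
BU:GU = 51.5563/69

0.7472


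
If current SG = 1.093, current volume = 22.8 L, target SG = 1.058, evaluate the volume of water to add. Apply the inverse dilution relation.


V_water = V·((SG_curr − 1)/(SG_target − 1) − 1)
V_water = 22.8·((1.093 − 1)/(1.058 − 1) − 1)

13.7586 L


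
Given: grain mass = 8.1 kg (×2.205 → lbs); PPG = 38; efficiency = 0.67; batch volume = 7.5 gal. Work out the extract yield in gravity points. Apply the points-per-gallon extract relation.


points = lbs × PPG × eff / vol
lbs = 8.1 × 2.205 = 17.8605
points = 17.8605 × 38 × 0.67 / 7.5

60.6304 points


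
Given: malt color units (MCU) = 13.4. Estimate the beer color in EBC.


SRM = 1.4922·MCU^0.6859;  EBC = SRM·1.97
SRM = 1.4922·13.4^0.6859 = 8.8493
EBC = 8.8493·1.97

17.4331 EBC


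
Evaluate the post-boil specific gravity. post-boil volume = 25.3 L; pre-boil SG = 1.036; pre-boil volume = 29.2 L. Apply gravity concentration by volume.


SG_post = 1 + (SG_pre − 1)·V_pre/V_post
pts_pre = (1.036 − 1)·1000 = 36.0000
pts_post = 36.0000·29.2/25.3 = 41.5494
SG_post = 1 + 41.5494/1000

1.0415


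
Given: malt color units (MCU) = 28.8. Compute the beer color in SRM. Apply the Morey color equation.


SRM = 1.4922 · MCU^0.6859
SRM = 1.4922 · 28.8^0.6859

14.9563 SRM


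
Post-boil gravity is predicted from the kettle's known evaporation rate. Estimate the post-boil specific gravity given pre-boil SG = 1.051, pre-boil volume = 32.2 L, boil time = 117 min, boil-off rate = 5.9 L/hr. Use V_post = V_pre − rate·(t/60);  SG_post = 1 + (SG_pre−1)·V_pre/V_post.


V_post = 32.2 − 5.9·(117/60) = 20.6950
SG_post = 1 + (1.051 − 1)·32.2/20.6950

1.0794


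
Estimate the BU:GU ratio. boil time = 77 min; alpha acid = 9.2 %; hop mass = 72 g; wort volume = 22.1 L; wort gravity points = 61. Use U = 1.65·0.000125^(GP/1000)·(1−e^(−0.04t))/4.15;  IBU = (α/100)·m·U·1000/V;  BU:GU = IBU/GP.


U = 1.65·0.000125^(61/1000)·(1−e^(−0.04·77))/4.15 = 0.2192
IBU = (9.2/100)·72·0.2192·1000/22.1 = 65.7116
BU:GU = 65.7116/61

1.0772


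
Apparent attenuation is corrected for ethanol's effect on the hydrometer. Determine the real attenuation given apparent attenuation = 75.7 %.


RA = AA · 0.8192
RA = 75.7 · 0.8192

62.0134 %


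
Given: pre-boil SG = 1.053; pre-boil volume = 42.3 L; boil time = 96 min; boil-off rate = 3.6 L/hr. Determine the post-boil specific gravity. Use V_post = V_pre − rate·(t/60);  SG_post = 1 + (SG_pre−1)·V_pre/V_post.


V_post = 42.3 − 3.6·(96/60) = 36.5400
SG_post = 1 + (1.053 − 1)·42.3/36.5400

1.0614


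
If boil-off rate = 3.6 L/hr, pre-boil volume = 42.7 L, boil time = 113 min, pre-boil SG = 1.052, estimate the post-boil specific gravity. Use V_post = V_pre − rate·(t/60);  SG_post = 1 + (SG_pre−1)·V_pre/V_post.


V_post = 42.7 − 3.6·(113/60) = 35.9200
SG_post = 1 + (1.052 − 1)·42.7/35.9200

1.0618


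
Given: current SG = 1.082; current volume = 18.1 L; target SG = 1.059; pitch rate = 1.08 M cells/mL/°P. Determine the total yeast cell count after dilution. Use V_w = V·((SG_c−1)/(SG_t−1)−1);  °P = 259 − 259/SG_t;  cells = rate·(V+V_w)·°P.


V_w = 18.1·((1.082−1)/(1.059−1)−1) = 7.0559
V_final = 18.1 + 7.0559 = 25.1559
°P = 259 − 259/1.059 = 14.4297
cells = 1.08·25.1559·14.4297

392.0306 billion cells


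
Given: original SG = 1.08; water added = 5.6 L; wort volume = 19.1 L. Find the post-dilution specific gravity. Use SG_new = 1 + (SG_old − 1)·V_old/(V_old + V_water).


pts = (1.08 − 1)·1000·19.1/(19.1 + 5.6) = 61.8623
SG_new = 1 + 61.8623/1000

1.0619


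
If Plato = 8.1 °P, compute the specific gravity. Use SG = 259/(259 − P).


SG = 259/(259 − 8.1)

1.0323


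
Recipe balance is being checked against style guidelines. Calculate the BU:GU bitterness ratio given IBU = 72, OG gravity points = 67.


BU:GU = IBU / OG_points
BU:GU = 72 / 67

1.0746


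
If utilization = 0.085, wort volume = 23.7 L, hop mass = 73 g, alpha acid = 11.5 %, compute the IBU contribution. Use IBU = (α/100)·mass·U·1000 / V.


IBU = (11.5/100)·73·0.085·1000 / 23.7

30.1086 IBU


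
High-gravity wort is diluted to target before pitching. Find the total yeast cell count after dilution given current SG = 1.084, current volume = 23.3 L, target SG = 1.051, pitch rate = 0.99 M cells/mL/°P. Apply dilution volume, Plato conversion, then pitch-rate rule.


V_w = V·((SG_c−1)/(SG_t−1)−1);  °P = 259 − 259/SG_t;  cells = rate·(V+V_w)·°P
V_w = 23.3·((1.084−1)/(1.051−1)−1) = 15.0765
V_final = 23.3 + 15.0765 = 38.3765
°P = 259 − 259/1.051 = 12.5680
cells = 0.99·38.3765·12.5680

477.4935 billion cells


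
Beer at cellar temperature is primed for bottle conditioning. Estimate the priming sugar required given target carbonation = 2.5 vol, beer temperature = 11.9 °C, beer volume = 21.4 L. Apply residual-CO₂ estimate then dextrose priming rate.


residual = 14.695·(0.01821 + 0.09011·e^(−0.04·T));  sugar = (target − residual)·4.0·V
residual = 14.695·(0.01821 + 0.09011·e^(−0.04·11.9)) = 1.0903
sugar = (2.5 − 1.0903)·4.0·21.4

120.6744 g


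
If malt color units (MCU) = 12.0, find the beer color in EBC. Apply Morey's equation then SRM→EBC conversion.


SRM = 1.4922·MCU^0.6859;  EBC = SRM·1.97
SRM = 1.4922·12.0^0.6859 = 8.2042
EBC = 8.2042·1.97

16.1623 EBC


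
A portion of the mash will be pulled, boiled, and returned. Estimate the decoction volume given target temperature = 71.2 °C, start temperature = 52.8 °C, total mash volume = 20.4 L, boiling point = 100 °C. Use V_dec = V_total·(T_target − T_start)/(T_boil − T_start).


V_dec = 20.4·(71.2 − 52.8)/(100 − 52.8)

7.9525 L


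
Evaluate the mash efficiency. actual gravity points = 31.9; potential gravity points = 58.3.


efficiency = actual / potential × 100
efficiency = 31.9 / 58.3 × 100

54.7170 %


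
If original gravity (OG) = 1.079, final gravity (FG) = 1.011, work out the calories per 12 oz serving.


ABW = (OG−FG)·131.25·0.79/FG;  °P = 259 − 259/SG (for OG→OE and FG→AE);  RE = 0.1808·OE + 0.8192·AE;  Cal = (6.9·ABW + 4·(RE−0.1))·FG·3.55
ABW = (1.079 − 1.011)·131.25·0.79/1.011 = 6.9740
OE = 259 − 259/1.079 = 18.9629 °P
AE = 259 − 259/1.011 = 2.8180 °P
RE = 0.1808·18.9629 + 0.8192·2.8180 = 5.7370 °P
Cal = (6.9·6.9740 + 4·(5.7370−0.1))·1.011·3.55

253.6341 kcal


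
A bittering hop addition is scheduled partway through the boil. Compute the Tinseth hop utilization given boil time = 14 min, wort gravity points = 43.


U = 1.65·0.000125^(GP/1000) · (1 − e^(−0.04·t))/4.15
bigness = 1.65·0.000125^(43/1000) = 1.1211
boil_factor = (1 − e^(−0.04·14))/4.15 = 0.1033
U = 1.1211 · 0.1033

0.1158


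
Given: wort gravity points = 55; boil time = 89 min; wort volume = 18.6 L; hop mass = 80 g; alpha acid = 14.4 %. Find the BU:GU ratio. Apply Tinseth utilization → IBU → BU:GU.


U = 1.65·0.000125^(GP/1000)·(1−e^(−0.04t))/4.15;  IBU = (α/100)·m·U·1000/V;  BU:GU = IBU/GP
U = 1.65·0.000125^(55/1000)·(1−e^(−0.04·89))/4.15 = 0.2356
IBU = (14.4/100)·80·0.2356·1000/18.6 = 145.9404
BU:GU = 145.9404/55

2.6535


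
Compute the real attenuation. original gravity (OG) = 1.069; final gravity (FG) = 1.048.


AA = (OG−FG)/(OG−1)·100;  RA = AA·0.8192
AA = (1.069 − 1.048)/(1.069 − 1)·100 = 30.4348
RA = 30.4348·0.8192

24.9322 %


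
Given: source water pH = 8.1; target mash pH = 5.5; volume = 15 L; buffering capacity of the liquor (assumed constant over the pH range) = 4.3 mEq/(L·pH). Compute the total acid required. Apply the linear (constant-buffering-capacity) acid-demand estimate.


acid = buffering capacity · (pH_source − pH_target) · V
acid = 4.3 · (8.1 − 5.5) · 15

167.7000 mEq


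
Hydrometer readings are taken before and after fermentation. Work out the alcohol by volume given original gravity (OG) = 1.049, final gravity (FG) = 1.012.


ABV = (OG − FG) · 131.25
ABV = (1.049 − 1.012) · 131.25

4.8562 % ABV


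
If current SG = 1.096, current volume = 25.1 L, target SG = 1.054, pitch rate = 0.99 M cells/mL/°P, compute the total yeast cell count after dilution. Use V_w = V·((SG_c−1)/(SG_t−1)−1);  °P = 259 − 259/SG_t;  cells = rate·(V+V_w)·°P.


V_w = 25.1·((1.096−1)/(1.054−1)−1) = 19.5222
V_final = 25.1 + 19.5222 = 44.6222
°P = 259 − 259/1.054 = 13.2694
cells = 0.99·44.6222·13.2694

586.1912 billion cells


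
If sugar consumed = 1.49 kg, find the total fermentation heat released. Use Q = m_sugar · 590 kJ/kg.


Q = 1.49 · 590

879.1000 kJ


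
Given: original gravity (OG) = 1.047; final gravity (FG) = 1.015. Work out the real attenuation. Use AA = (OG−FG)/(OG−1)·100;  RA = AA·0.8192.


AA = (1.047 − 1.015)/(1.047 − 1)·100 = 68.0851
RA = 68.0851·0.8192

55.7753 %


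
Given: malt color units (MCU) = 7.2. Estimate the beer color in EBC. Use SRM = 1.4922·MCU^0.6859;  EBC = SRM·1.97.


SRM = 1.4922·7.2^0.6859 = 5.7792
EBC = 5.7792·1.97

11.3851 EBC


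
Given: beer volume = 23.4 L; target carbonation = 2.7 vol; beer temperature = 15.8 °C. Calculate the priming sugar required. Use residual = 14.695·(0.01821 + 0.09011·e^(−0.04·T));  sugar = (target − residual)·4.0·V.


residual = 14.695·(0.01821 + 0.09011·e^(−0.04·15.8)) = 0.9714
sugar = (2.7 − 0.9714)·4.0·23.4

161.7944 g


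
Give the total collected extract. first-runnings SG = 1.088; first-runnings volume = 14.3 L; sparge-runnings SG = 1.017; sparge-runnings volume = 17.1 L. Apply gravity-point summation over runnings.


total = Σ (SG_i − 1)·1000·V_i
first = (1.088 − 1)·1000·14.3 = 1258.4000
sparge = (1.017 − 1)·1000·17.1 = 290.7000
total = 1258.4000 + 290.7000

1549.1000 gravity·L


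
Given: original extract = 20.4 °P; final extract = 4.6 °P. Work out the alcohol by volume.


SG = 259/(259 − P);  ABV = (OG − FG)·131.25
OG = 259/(259 − 20.4) = 1.0855
FG = 259/(259 − 4.6) = 1.0181
ABV = (1.0855 − 1.0181)·131.25

8.8485 % ABV


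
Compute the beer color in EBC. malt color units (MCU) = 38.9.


SRM = 1.4922·MCU^0.6859;  EBC = SRM·1.97
SRM = 1.4922·38.9^0.6859 = 18.3812
EBC = 18.3812·1.97

36.2109 EBC


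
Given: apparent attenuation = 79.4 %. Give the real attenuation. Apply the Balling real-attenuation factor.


RA = AA · 0.8192
RA = 79.4 · 0.8192

65.0445 %


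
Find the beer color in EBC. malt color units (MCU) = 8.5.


SRM = 1.4922·MCU^0.6859;  EBC = SRM·1.97
SRM = 1.4922·8.5^0.6859 = 6.4761
EBC = 6.4761·1.97

12.7580 EBC


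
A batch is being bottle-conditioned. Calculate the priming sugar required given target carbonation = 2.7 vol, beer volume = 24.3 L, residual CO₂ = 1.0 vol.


sugar = (target − residual)·4.0·V
sugar = (2.7 − 1.0)·4.0·24.3

165.2400 g


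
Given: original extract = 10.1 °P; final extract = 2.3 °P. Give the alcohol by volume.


SG = 259/(259 − P);  ABV = (OG − FG)·131.25
OG = 259/(259 − 10.1) = 1.0406
FG = 259/(259 − 2.3) = 1.0090
ABV = (1.0406 − 1.0090)·131.25

4.1500 % ABV


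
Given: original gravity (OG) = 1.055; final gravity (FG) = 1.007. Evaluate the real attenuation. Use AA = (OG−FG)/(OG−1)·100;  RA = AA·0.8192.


AA = (1.055 − 1.007)/(1.055 − 1)·100 = 87.2727
RA = 87.2727·0.8192

71.4938 %


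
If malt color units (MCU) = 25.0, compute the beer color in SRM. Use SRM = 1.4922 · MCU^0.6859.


SRM = 1.4922 · 25.0^0.6859

13.5729 SRM


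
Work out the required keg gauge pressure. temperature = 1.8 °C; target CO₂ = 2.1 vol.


psi = vols/(0.01821 + 0.09011·e^(−0.04·T)) − 14.695
psi = 2.1/(0.01821 + 0.09011·e^(−0.04·1.8)) − 14.695

5.8811 psi


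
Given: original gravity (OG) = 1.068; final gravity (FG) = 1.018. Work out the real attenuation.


AA = (OG−FG)/(OG−1)·100;  RA = AA·0.8192
AA = (1.068 − 1.018)/(1.068 − 1)·100 = 73.5294
RA = 73.5294·0.8192

60.2353 %


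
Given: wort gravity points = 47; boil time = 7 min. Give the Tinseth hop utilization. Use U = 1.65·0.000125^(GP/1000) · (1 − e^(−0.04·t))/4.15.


bigness = 1.65·0.000125^(47/1000) = 1.0815
boil_factor = (1 − e^(−0.04·7))/4.15 = 0.0588
U = 1.0815 · 0.0588

0.0636


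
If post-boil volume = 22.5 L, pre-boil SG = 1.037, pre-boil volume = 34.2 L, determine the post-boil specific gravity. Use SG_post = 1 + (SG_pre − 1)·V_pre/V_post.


pts_pre = (1.037 − 1)·1000 = 37.0000
pts_post = 37.0000·34.2/22.5 = 56.2400
SG_post = 1 + 56.2400/1000

1.0562


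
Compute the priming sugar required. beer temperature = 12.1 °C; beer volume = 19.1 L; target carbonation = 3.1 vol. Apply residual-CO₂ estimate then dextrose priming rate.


residual = 14.695·(0.01821 + 0.09011·e^(−0.04·T));  sugar = (target − residual)·4.0·V
residual = 14.695·(0.01821 + 0.09011·e^(−0.04·12.1)) = 1.0837
sugar = (3.1 − 1.0837)·4.0·19.1

154.0455 g


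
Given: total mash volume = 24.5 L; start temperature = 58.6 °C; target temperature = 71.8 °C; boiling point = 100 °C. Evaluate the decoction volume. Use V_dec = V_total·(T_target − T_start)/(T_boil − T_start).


V_dec = 24.5·(71.8 − 58.6)/(100 − 58.6)

7.8116 L


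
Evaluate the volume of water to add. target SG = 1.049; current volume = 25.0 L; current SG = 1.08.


V_water = V·((SG_curr − 1)/(SG_target − 1) − 1)
V_water = 25.0·((1.08 − 1)/(1.049 − 1) − 1)

15.8163 L


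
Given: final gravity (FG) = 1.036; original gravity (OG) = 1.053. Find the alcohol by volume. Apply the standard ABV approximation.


ABV = (OG − FG) · 131.25
ABV = (1.053 − 1.036) · 131.25

2.2312 % ABV


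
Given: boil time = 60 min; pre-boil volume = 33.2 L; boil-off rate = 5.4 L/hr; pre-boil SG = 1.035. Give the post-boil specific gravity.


V_post = V_pre − rate·(t/60);  SG_post = 1 + (SG_pre−1)·V_pre/V_post
V_post = 33.2 − 5.4·(60/60) = 27.8000
SG_post = 1 + (1.035 − 1)·33.2/27.8000

1.0418


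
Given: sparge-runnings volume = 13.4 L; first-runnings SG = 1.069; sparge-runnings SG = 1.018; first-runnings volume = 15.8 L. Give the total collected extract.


total = Σ (SG_i − 1)·1000·V_i
first = (1.069 − 1)·1000·15.8 = 1090.2000
sparge = (1.018 − 1)·1000·13.4 = 241.2000
total = 1090.2000 + 241.2000

1331.4000 gravity·L


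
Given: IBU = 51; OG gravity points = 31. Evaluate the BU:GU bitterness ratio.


BU:GU = IBU / OG_points
BU:GU = 51 / 31

1.6452


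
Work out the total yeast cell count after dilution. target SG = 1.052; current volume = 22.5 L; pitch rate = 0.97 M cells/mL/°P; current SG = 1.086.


V_w = V·((SG_c−1)/(SG_t−1)−1);  °P = 259 − 259/SG_t;  cells = rate·(V+V_w)·°P
V_w = 22.5·((1.086−1)/(1.052−1)−1) = 14.7115
V_final = 22.5 + 14.7115 = 37.2115
°P = 259 − 259/1.052 = 12.8023
cells = 0.97·37.2115·12.8023

462.1008 billion cells


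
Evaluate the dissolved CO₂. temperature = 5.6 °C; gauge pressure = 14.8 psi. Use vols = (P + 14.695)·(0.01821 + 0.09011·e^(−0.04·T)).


vols = (14.8 + 14.695)·(0.01821 + 0.09011·e^(−0.04·5.6))

2.6615 volumes


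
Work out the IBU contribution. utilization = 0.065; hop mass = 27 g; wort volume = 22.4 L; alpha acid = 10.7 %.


IBU = (α/100)·mass·U·1000 / V
IBU = (10.7/100)·27·0.065·1000 / 22.4

8.3833 IBU


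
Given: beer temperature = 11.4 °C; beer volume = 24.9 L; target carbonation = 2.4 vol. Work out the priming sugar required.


residual = 14.695·(0.01821 + 0.09011·e^(−0.04·T));  sugar = (target − residual)·4.0·V
residual = 14.695·(0.01821 + 0.09011·e^(−0.04·11.4)) = 1.1069
sugar = (2.4 − 1.1069)·4.0·24.9

128.7957 g


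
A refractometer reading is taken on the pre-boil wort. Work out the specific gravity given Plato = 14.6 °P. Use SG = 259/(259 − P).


SG = 259/(259 − 14.6)

1.0597


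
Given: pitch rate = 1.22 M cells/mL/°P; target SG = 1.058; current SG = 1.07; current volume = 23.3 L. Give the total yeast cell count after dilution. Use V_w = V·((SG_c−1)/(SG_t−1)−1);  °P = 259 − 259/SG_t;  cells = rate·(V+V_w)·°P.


V_w = 23.3·((1.07−1)/(1.058−1)−1) = 4.8207
V_final = 23.3 + 4.8207 = 28.1207
°P = 259 − 259/1.058 = 14.1985
cells = 1.22·28.1207·14.1985

487.1109 billion cells


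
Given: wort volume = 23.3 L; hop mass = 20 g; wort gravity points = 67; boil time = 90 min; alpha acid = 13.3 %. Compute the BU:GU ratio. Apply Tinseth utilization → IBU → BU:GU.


U = 1.65·0.000125^(GP/1000)·(1−e^(−0.04t))/4.15;  IBU = (α/100)·m·U·1000/V;  BU:GU = IBU/GP
U = 1.65·0.000125^(67/1000)·(1−e^(−0.04·90))/4.15 = 0.2118
IBU = (13.3/100)·20·0.2118·1000/23.3 = 24.1781
BU:GU = 24.1781/67

0.3609


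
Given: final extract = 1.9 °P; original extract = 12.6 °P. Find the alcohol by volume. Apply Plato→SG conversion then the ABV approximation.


SG = 259/(259 − P);  ABV = (OG − FG)·131.25
OG = 259/(259 − 12.6) = 1.0511
FG = 259/(259 − 1.9) = 1.0074
ABV = (1.0511 − 1.0074)·131.25

5.7417 % ABV


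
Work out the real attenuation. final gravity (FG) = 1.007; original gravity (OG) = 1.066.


AA = (OG−FG)/(OG−1)·100;  RA = AA·0.8192
AA = (1.066 − 1.007)/(1.066 − 1)·100 = 89.3939
RA = 89.3939·0.8192

73.2315 %


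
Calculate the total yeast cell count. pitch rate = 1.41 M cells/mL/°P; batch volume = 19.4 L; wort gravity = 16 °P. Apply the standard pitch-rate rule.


cells (billions) = rate · V_L · °P
cells = 1.41 · 19.4 · 16

437.6640 billion cells


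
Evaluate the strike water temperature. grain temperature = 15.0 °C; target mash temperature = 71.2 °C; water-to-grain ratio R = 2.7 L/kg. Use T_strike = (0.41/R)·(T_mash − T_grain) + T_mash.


T_strike = (0.41/2.7)·(71.2 − 15.0) + 71.2

79.7341 °C


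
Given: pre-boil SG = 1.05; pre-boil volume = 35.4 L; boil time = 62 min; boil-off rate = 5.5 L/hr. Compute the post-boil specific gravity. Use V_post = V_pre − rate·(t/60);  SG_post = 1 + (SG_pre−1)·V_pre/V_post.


V_post = 35.4 − 5.5·(62/60) = 29.7167
SG_post = 1 + (1.05 − 1)·35.4/29.7167

1.0596


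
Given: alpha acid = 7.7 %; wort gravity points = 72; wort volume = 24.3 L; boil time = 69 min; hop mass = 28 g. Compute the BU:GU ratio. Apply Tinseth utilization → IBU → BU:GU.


U = 1.65·0.000125^(GP/1000)·(1−e^(−0.04t))/4.15;  IBU = (α/100)·m·U·1000/V;  BU:GU = IBU/GP
U = 1.65·0.000125^(72/1000)·(1−e^(−0.04·69))/4.15 = 0.1950
IBU = (7.7/100)·28·0.1950·1000/24.3 = 17.3006
BU:GU = 17.3006/72

0.2403


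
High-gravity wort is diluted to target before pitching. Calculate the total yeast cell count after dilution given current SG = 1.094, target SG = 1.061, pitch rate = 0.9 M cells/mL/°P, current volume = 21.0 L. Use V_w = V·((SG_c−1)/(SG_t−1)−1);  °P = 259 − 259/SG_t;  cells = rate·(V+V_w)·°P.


V_w = 21.0·((1.094−1)/(1.061−1)−1) = 11.3607
V_final = 21.0 + 11.3607 = 32.3607
°P = 259 − 259/1.061 = 14.8907
cells = 0.9·32.3607·14.8907

433.6846 billion cells


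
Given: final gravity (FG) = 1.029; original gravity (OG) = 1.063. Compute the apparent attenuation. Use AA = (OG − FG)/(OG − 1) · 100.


AA = (1.063 − 1.029)/(1.063 − 1) · 100

53.9683 %


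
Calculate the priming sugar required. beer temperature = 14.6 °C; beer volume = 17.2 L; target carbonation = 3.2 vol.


residual = 14.695·(0.01821 + 0.09011·e^(−0.04·T));  sugar = (target − residual)·4.0·V
residual = 14.695·(0.01821 + 0.09011·e^(−0.04·14.6)) = 1.0060
sugar = (3.2 − 1.0060)·4.0·17.2

150.9448 g


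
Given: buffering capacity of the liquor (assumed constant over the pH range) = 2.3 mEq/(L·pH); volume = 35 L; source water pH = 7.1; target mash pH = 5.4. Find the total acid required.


acid = buffering capacity · (pH_source − pH_target) · V
acid = 2.3 · (7.1 − 5.4) · 35

136.8500 mEq


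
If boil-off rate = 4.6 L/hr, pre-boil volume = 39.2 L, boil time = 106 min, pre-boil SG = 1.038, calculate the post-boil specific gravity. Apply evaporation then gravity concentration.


V_post = V_pre − rate·(t/60);  SG_post = 1 + (SG_pre−1)·V_pre/V_post
V_post = 39.2 − 4.6·(106/60) = 31.0733
SG_post = 1 + (1.038 − 1)·39.2/31.0733

1.0479


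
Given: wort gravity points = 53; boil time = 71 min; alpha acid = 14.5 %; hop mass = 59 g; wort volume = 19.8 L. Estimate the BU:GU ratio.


U = 1.65·0.000125^(GP/1000)·(1−e^(−0.04t))/4.15;  IBU = (α/100)·m·U·1000/V;  BU:GU = IBU/GP
U = 1.65·0.000125^(53/1000)·(1−e^(−0.04·71))/4.15 = 0.2325
IBU = (14.5/100)·59·0.2325·1000/19.8 = 100.4573
BU:GU = 100.4573/53

1.8954


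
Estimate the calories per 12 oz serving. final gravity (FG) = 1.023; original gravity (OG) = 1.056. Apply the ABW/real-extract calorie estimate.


ABW = (OG−FG)·131.25·0.79/FG;  °P = 259 − 259/SG (for OG→OE and FG→AE);  RE = 0.1808·OE + 0.8192·AE;  Cal = (6.9·ABW + 4·(RE−0.1))·FG·3.55
ABW = (1.056 − 1.023)·131.25·0.79/1.023 = 3.3448
OE = 259 − 259/1.056 = 13.7348 °P
AE = 259 − 259/1.023 = 5.8231 °P
RE = 0.1808·13.7348 + 0.8192·5.8231 = 7.2535 °P
Cal = (6.9·3.3448 + 4·(7.2535−0.1))·1.023·3.55

187.7305 kcal


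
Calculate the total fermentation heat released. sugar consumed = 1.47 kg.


Q = m_sugar · 590 kJ/kg
Q = 1.47 · 590

867.3000 kJ


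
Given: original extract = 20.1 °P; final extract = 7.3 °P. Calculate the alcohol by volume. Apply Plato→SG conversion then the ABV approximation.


SG = 259/(259 − P);  ABV = (OG − FG)·131.25
OG = 259/(259 − 20.1) = 1.0841
FG = 259/(259 − 7.3) = 1.0290
ABV = (1.0841 − 1.0290)·131.25

7.2362 % ABV
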